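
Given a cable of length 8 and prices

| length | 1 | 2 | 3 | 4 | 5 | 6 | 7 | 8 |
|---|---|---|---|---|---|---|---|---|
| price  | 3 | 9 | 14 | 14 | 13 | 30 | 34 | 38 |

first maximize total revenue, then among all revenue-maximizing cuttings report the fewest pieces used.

Let r[k] be the best obtainable value from length k. For each k, try every first piece i and keep the best of price[i] + r[k−i].
r[1] = 3
r[2] = 9
r[3] = 14
r[4] = 18  (first piece 2, then r[2]=9)
r[5] = 23  (first piece 2, then r[3]=14)
r[6] = 30
r[7] = 34
r[8] = 39  (first piece 2, then r[6]=30)
Maximum revenue is €39.
Now minimize piece count subject to staying optimal: for each k, pieces[k] = 1 + min over i with p[i]+r[k−i]=r[k] of pieces[k−i].
pieces[5] = 2
pieces[6] = 1
pieces[7] = 1
pieces[8] = 2

2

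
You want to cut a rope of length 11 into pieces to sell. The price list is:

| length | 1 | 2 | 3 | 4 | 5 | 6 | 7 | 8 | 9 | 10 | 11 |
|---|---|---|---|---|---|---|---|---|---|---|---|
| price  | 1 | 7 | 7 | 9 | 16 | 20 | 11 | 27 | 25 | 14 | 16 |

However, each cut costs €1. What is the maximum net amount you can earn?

35

Build net[k] bottom-up: net[k] = max over allowed piece i of (p[i] + net[k−i]) − 1 per cut.
net[1] = 1
net[2] = 7
net[3] = 7  (first piece 1, then net[2]=7)
net[4] = 13  (first piece 2, then net[2]=7)
net[5] = 16
net[6] = 20
net[7] = 22  (first piece 2, then net[5]=16)
net[8] = 27
net[9] = 28  (first piece 2, then net[7]=22)
net[10] = 33  (first piece 2, then net[8]=27)
net[11] = 35  (first piece 5, then net[6]=20)
One optimal plan: pieces 6 + 5 (1 cut) → €36 − €1 = €35.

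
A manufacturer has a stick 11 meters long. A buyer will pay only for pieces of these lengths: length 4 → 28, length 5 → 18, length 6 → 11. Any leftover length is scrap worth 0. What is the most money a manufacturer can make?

Let best[k] be the best obtainable value from length k. For each k, try every first piece i and keep the best of price[i] + best[k−i].
best[1] = 0
best[2] = 0
best[3] = 0
best[4] = 28
best[5] = 28
best[6] = 28
best[7] = 28
best[8] = 56  (first piece 4, then best[4]=28)
best[9] = 56
best[10] = 56
best[11] = 56
One optimal cutting: pieces 4 + 4 with 3 meters of scrap → 56.

56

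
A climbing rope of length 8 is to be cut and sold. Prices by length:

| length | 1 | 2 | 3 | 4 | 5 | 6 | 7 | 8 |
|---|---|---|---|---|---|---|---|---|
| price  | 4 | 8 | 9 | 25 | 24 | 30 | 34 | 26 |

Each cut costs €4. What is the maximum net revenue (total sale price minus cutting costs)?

46

Let v[k] be the best obtainable value from length k. For each k, try every first piece i and keep the best of price[i] + v[k−i] minus the 4 cut fee when i<k.
v[1] = 4
v[2] = max(4+4-4, 8+0) = 8
v[3] = max(4+8-4, 8+4-4, 9+0) = 9
v[4] = max(4+9-4, 8+8-4, 9+4-4, 25+0) = 25
v[5] = max(4+25-4, 8+9-4, 9+8-4, 25+4-4, 24+0) = 25
v[6] = max(4+25-4, 8+25-4, 9+9-4, 25+8-4, 24+4-4, 30+0) = 30
v[7] = max(4+30-4, 8+25-4, 9+25-4, …, 30+4-4, 34+0) = 34
v[8] = max(4+34-4, 8+30-4, 9+25-4, …, 34+4-4, 26+0) = 46
One optimal plan: pieces 4 + 4 (1 cut) → €50 − €4 = €46.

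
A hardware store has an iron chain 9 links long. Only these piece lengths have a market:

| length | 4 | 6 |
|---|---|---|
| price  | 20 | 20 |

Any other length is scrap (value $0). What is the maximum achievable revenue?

40

Consider every possible first cut. r[k] is the best of p[i]+r[k−i] over all sellable i≤k.
r[1] = 0
r[2] = 0
r[3] = 0
r[4] = 20
r[5] = 20
r[6] = 20
r[7] = 20
r[8] = 40  (first piece 4, then r[4]=20)
r[9] = 40
One optimal cutting: pieces 4 + 4 with 1 link of scrap → $40.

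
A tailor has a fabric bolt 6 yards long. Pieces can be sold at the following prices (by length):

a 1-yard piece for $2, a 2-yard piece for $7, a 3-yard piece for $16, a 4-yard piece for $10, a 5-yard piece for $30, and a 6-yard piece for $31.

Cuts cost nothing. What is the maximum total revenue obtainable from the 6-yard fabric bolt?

32

Build v[k] bottom-up: v[k] = max over allowed piece i of (p[i] + v[k−i]).
v[1] = 2
v[2] = max(2+2, 7+0) = 7
v[3] = max(2+7, 7+2, 16+0) = 16
v[4] = max(2+16, 7+7, 16+2, 10+0) = 18
v[5] = max(2+18, 7+16, 16+7, 10+2, 30+0) = 30
v[6] = max(2+30, 7+18, 16+16, 10+7, 30+2, 31+0) = 32
One optimal cutting: 5 + 1 → $30 + $2 = $32.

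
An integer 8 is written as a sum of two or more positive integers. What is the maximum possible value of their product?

18

Let P[k] be the best product for length k (with at least one cut). For each first piece i, the rest contributes max(k−i, P[k−i]).
P[2] = 1×max(1,0) = 1×1 = 1
P[3] = max(1×2, 2×1) = 2
P[4] = max(1×3, 2×2, 3×1) = 4
P[5] = max(1×4, 2×3, 3×2, 4×1) = 6
P[6] = max(1×6, 2×4, 3×3, 4×2, 5×1) = 9
P[7] = max(1×9, 2×6, 3×4, 4×3, 5×2, 6×1) = 12
P[8] = max(1×12, 2×9, 3×6, …, 6×2, 7×1) = 18
One optimal split: 3 + 3 + 2; product 3×3×2 = 18.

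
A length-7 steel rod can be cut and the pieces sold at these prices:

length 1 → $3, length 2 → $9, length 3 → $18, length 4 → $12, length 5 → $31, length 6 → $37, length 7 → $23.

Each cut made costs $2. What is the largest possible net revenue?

38

Consider every possible first cut. v[k] is the best of p[i]+v[k−i] over all sellable i≤k, charging 2 whenever i<k.
v[1] = 3
v[2] = max(3+3-2, 9+0) = 9
v[3] = max(3+9-2, 9+3-2, 18+0) = 18
v[4] = max(3+18-2, 9+9-2, 18+3-2, 12+0) = 19
v[5] = max(3+19-2, 9+18-2, 18+9-2, 12+3-2, 31+0) = 31
v[6] = max(3+31-2, 9+19-2, 18+18-2, 12+9-2, 31+3-2, 37+0) = 37
v[7] = max(3+37-2, 9+31-2, 18+19-2, …, 37+3-2, 23+0) = 38
One optimal plan: pieces 6 + 1 (1 cut) → $40 − $2 = $38.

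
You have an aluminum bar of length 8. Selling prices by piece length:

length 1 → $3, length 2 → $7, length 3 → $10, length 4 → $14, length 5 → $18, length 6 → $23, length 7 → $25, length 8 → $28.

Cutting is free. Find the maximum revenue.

30

Build best[k] bottom-up: best[k] = max over allowed piece i of (p[i] + best[k−i]).
best[1] = 3
best[2] = max(3+3, 7+0) = 7
best[3] = max(3+7, 7+3, 10+0) = 10
best[4] = max(3+10, 7+7, 10+3, 14+0) = 14
best[5] = max(3+14, 7+10, 10+7, 14+3, 18+0) = 18
best[6] = max(3+18, 7+14, 10+10, 14+7, 18+3, 23+0) = 23
best[7] = max(3+23, 7+18, 10+14, …, 23+3, 25+0) = 26
best[8] = max(3+26, 7+23, 10+18, …, 25+3, 28+0) = 30
One optimal cutting: 6 + 2 → $23 + $7 = $30.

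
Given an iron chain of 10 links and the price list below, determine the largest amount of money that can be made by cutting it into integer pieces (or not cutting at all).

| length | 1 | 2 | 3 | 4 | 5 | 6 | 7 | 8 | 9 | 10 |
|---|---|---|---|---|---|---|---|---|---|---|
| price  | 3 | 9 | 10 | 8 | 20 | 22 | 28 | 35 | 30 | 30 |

45

Let R[k] be the best obtainable value from length k. For each k, try every first piece i and keep the best of price[i] + R[k−i].
R[1] = 3
R[2] = max(3+3, 9+0) = 9
R[3] = max(3+9, 9+3, 10+0) = 12
R[4] = max(3+12, 9+9, 10+3, 8+0) = 18
R[5] = max(3+18, 9+12, 10+9, 8+3, 20+0) = 21
R[6] = max(3+21, 9+18, 10+12, 8+9, 20+3, 22+0) = 27
R[7] = max(3+27, 9+21, 10+18, …, 22+3, 28+0) = 30
R[8] = max(3+30, 9+27, 10+21, …, 28+3, 35+0) = 36
R[9] = max(3+36, 9+30, 10+27, …, 35+3, 30+0) = 39
R[10] = max(3+39, 9+36, 10+30, …, 30+3, 30+0) = 45
One optimal cutting: 2 + 2 + 2 + 2 + 2 → $9 + $9 + $9 + $9 + $9 = $45.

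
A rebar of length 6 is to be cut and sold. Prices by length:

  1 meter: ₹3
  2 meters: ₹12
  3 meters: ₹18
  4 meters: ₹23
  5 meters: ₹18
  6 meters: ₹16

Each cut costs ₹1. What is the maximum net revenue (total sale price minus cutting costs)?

Let v[k] be the best obtainable value from length k. For each k, try every first piece i and keep the best of price[i] + v[k−i] minus the 1 cut fee when i<k.
v[1] = 3
v[2] = 12
v[3] = 18
v[4] = 23  (first piece 2, then v[2]=12)
v[5] = 29  (first piece 2, then v[3]=18)
v[6] = 35  (first piece 3, then v[3]=18)
One optimal plan: pieces 3 + 3 (1 cut) → ₹36 − ₹1 = ₹35.

35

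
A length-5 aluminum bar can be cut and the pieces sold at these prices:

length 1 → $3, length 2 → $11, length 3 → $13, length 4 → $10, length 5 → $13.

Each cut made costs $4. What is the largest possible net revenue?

20

Consider every possible first cut. v[k] is the best of p[i]+v[k−i] over all sellable i≤k, charging 4 whenever i<k.
v[1] = 3
v[2] = max(3+3-4, 11+0) = 11
v[3] = max(3+11-4, 11+3-4, 13+0) = 13
v[4] = max(3+13-4, 11+11-4, 13+3-4, 10+0) = 18
v[5] = max(3+18-4, 11+13-4, 13+11-4, 10+3-4, 13+0) = 20
One optimal plan: pieces 3 + 2 (1 cut) → $24 − $4 = $20.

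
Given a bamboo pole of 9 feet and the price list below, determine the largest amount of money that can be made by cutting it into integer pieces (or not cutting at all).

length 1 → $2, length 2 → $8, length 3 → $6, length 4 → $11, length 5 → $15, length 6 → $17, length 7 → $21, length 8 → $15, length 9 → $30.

34

Build r[k] bottom-up: r[k] = max over allowed piece i of (p[i] + r[k−i]).
r[1] = 2
r[2] = 8
r[3] = 10  (first piece 1, then r[2]=8)
r[4] = 16  (first piece 2, then r[2]=8)
r[5] = 18  (first piece 1, then r[4]=16)
r[6] = 24  (first piece 2, then r[4]=16)
r[7] = 26  (first piece 1, then r[6]=24)
r[8] = 32  (first piece 2, then r[6]=24)
r[9] = 34  (first piece 1, then r[8]=32)
One optimal cutting: 2 + 2 + 2 + 2 + 1 → $8 + $8 + $8 + $8 + $2 = $34.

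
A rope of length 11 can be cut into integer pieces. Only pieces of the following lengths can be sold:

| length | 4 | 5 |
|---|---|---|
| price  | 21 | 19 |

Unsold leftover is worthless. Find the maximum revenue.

42

Let f[k] be the best obtainable value from length k. For each k, try every first piece i and keep the best of price[i] + f[k−i].
f[1] = 0
f[2] = 0
f[3] = 0
f[4] = 21
f[5] = max(21+0, 19+0) = 21
f[6] = max(21+0, 19+0) = 21
f[7] = max(21+0, 19+0) = 21
f[8] = max(21+21, 19+0) = 42
f[9] = max(21+21, 19+21) = 42
f[10] = max(21+21, 19+21) = 42
f[11] = max(21+21, 19+21) = 42
One optimal cutting: pieces 4 + 4 with 3 units of scrap → 42.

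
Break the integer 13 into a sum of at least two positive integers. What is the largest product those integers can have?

Fill m[k] for k=2..13: at each k try every first piece i and multiply by the better of (k−i) uncut or m[k−i].
Small cases: m[2]=1, m[3]=2, m[4]=4, m[5]=6, m[6]=9.
m[7] = 2*max(5,6) = 2*6 = 12
m[8] = 2*max(6,9) = 2*9 = 18
m[9] = 3*max(6,9) = 3*9 = 27
m[10] = 2*max(8,18) = 2*18 = 36
m[11] = 2*max(9,27) = 2*27 = 54
m[12] = 3*max(9,27) = 3*27 = 81
m[13] = 2*max(11,54) = 2*54 = 108
One optimal split: 3 + 3 + 3 + 2 + 2; product 3*3*3*2*2 = 108.

108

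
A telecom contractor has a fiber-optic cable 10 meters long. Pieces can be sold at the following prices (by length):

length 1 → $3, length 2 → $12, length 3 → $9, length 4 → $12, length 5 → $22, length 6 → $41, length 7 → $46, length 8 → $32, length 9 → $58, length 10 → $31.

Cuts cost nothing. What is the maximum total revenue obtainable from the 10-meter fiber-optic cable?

Build best[k] bottom-up: best[k] = max over allowed piece i of (p[i] + best[k−i]).
best[1] = 3
best[2] = max(3+3, 12+0) = 12
best[3] = max(3+12, 12+3, 9+0) = 15
best[4] = max(3+15, 12+12, 9+3, 12+0) = 24
best[5] = max(3+24, 12+15, 9+12, 12+3, 22+0) = 27
best[6] = max(3+27, 12+24, 9+15, 12+12, 22+3, 41+0) = 41
best[7] = max(3+41, 12+27, 9+24, …, 41+3, 46+0) = 46
best[8] = max(3+46, 12+41, 9+27, …, 46+3, 32+0) = 53
best[9] = max(3+53, 12+46, 9+41, …, 32+3, 58+0) = 58
best[10] = max(3+58, 12+53, 9+46, …, 58+3, 31+0) = 65
One optimal cutting: 6 + 2 + 2 → $41 + $12 + $12 = $65.

65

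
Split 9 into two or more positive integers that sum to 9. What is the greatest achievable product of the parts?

Let g[k] be the best product for length k (with at least one cut). For each first piece i, the rest contributes max(k−i, g[k−i]).
g[2] = 1·max(1,0) = 1·1 = 1
g[3] = max(1·2, 2·1) = 2
g[4] = max(1·3, 2·2, 3·1) = 4
g[5] = max(1·4, 2·3, 3·2, 4·1) = 6
g[6] = max(1·6, 2·4, 3·3, 4·2, 5·1) = 9
g[7] = max(1·9, 2·6, 3·4, 4·3, 5·2, 6·1) = 12
g[8] = max(1·12, 2·9, 3·6, …, 6·2, 7·1) = 18
g[9] = max(1·18, 2·12, 3·9, …, 7·2, 8·1) = 27
One optimal split: 3 + 3 + 3; product 3·3·3 = 27.

27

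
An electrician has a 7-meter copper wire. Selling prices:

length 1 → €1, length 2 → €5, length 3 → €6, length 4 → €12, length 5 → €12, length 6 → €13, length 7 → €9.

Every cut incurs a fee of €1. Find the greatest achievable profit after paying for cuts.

Consider every possible first cut. r[k] is the best of p[i]+r[k−i] over all sellable i≤k, charging 1 whenever i<k.
r[1] = 1
r[2] = max(1+1-1, 5+0) = 5
r[3] = max(1+5-1, 5+1-1, 6+0) = 6
r[4] = max(1+6-1, 5+5-1, 6+1-1, 12+0) = 12
r[5] = max(1+12-1, 5+6-1, 6+5-1, 12+1-1, 12+0) = 12
r[6] = max(1+12-1, 5+12-1, 6+6-1, 12+5-1, 12+1-1, 13+0) = 16
r[7] = max(1+16-1, 5+12-1, 6+12-1, …, 13+1-1, 9+0) = 17
One optimal plan: pieces 4 + 3 (1 cut) → €18 − €1 = €17.

17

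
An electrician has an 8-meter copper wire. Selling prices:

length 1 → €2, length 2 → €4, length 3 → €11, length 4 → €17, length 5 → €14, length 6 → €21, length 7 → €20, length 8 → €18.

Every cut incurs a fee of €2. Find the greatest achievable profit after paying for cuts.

32

Consider every possible first cut. net[k] is the best of p[i]+net[k−i] over all sellable i≤k, charging 2 whenever i<k.
net[1] = 2
net[2] = 4
net[3] = 11
net[4] = 17
net[5] = 17  (first piece 1, then net[4]=17)
net[6] = 21
net[7] = 26  (first piece 3, then net[4]=17)
net[8] = 32  (first piece 4, then net[4]=17)
One optimal plan: pieces 4 + 4 (1 cut) → €34 − €2 = €32.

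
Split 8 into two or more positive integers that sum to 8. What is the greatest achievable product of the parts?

Define m[k] = max over 1≤i<k of i · max(k−i, m[k−i]); the inner max lets the remainder stay uncut if that's better.
m[2] = 1·max(1,0) = 1·1 = 1
m[3] = max(1·2, 2·1) = 2
m[4] = max(1·3, 2·2, 3·1) = 4
m[5] = max(1·4, 2·3, 3·2, 4·1) = 6
m[6] = max(1·6, 2·4, 3·3, 4·2, 5·1) = 9
m[7] = max(1·9, 2·6, 3·4, 4·3, 5·2, 6·1) = 12
m[8] = max(1·12, 2·9, 3·6, …, 6·2, 7·1) = 18
One optimal split: 3 + 3 + 2; product 3·3·2 = 18.

18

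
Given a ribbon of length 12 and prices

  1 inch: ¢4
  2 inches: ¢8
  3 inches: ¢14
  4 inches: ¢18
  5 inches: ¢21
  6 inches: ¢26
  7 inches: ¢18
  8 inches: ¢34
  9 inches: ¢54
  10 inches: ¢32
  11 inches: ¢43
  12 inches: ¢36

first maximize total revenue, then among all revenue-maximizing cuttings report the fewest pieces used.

Consider every possible first cut. r[k] is the best of p[i]+r[k−i] over all sellable i≤k.
r[1] = 4
r[2] = 8  (first piece 1, then r[1]=4)
r[3] = 14
r[4] = 18  (first piece 1, then r[3]=14)
r[5] = 22  (first piece 1, then r[4]=18)
r[6] = 28  (first piece 3, then r[3]=14)
r[7] = 32  (first piece 1, then r[6]=28)
r[8] = 36  (first piece 1, then r[7]=32)
r[9] = 54
r[10] = 58  (first piece 1, then r[9]=54)
r[11] = 62  (first piece 1, then r[10]=58)
r[12] = 68  (first piece 3, then r[9]=54)
Maximum revenue is ¢68.
Now minimize piece count subject to staying optimal: for each k, pieces[k] = 1 + min over i with p[i]+r[k−i]=r[k] of pieces[k−i].
pieces[9] = 1
pieces[10] = 2
pieces[11] = 2
pieces[12] = 2

2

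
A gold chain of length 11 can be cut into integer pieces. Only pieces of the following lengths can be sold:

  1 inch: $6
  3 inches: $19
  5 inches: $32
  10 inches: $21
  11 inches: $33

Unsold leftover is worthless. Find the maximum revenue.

Consider every possible first cut. f[k] is the best of p[i]+f[k−i] over all sellable i≤k.
f[1] = 6
f[2] = 12  (first piece 1, then f[1]=6)
f[3] = max(6+12, 19+0) = 19
f[4] = max(6+19, 19+6) = 25
f[5] = max(6+25, 19+12, 32+0) = 32
f[6] = max(6+32, 19+19, 32+6) = 38
f[7] = max(6+38, 19+25, 32+12) = 44
f[8] = max(6+44, 19+32, 32+19) = 51
f[9] = max(6+51, 19+38, 32+25) = 57
f[10] = max(6+57, 19+44, 32+32, 21+0) = 64
f[11] = max(6+64, 19+51, 32+38, 21+6, 33+0) = 70
One optimal cutting: 5 + 5 + 1 → $70.

70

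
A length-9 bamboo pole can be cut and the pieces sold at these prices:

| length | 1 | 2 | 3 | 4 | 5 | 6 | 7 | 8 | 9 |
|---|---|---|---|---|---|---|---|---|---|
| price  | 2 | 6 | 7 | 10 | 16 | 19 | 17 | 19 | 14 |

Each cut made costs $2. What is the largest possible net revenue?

24

Build v[k] bottom-up: v[k] = max over allowed piece i of (p[i] + v[k−i]) − 2 per cut.
v[1] = 2
v[2] = 6
v[3] = 7
v[4] = 10  (first piece 2, then v[2]=6)
v[5] = 16
v[6] = 19
v[7] = 20  (first piece 2, then v[5]=16)
v[8] = 23  (first piece 2, then v[6]=19)
v[9] = 24  (first piece 2, then v[7]=20)
One optimal plan: pieces 5 + 2 + 2 (2 cuts) → $28 − $4 = $24.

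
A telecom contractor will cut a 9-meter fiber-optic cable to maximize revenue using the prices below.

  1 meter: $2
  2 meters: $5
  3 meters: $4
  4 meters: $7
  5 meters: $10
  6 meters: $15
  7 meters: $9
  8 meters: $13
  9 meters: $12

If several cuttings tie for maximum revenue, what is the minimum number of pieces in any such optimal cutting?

Build r[k] bottom-up: r[k] = max over allowed piece i of (p[i] + r[k−i]).
r[1] = 2
r[2] = max(2+2, 5+0) = 5
r[3] = max(2+5, 5+2, 4+0) = 7
r[4] = max(2+7, 5+5, 4+2, 7+0) = 10
r[5] = max(2+10, 5+7, 4+5, 7+2, 10+0) = 12
r[6] = max(2+12, 5+10, 4+7, 7+5, 10+2, 15+0) = 15
r[7] = max(2+15, 5+12, 4+10, …, 15+2, 9+0) = 17
r[8] = max(2+17, 5+15, 4+12, …, 9+2, 13+0) = 20
r[9] = max(2+20, 5+17, 4+15, …, 13+2, 12+0) = 22
Maximum revenue is $22.
Now minimize piece count subject to staying optimal: for each k, pieces[k] = 1 + min over i with p[i]+r[k−i]=r[k] of pieces[k−i].
pieces[6] = 1
pieces[7] = 2
pieces[8] = 2
pieces[9] = 3

3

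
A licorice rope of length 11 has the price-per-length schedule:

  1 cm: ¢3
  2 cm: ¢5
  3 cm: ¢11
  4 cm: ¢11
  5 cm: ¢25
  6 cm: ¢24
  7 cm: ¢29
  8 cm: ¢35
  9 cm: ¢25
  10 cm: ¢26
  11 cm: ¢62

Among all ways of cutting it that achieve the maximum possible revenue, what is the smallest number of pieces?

1

Consider every possible first cut. r[k] is the best of p[i]+r[k−i] over all sellable i≤k.
r[1] = 3
r[2] = max(3+3, 5+0) = 6
r[3] = max(3+6, 5+3, 11+0) = 11
r[4] = max(3+11, 5+6, 11+3, 11+0) = 14
r[5] = max(3+14, 5+11, 11+6, 11+3, 25+0) = 25
r[6] = max(3+25, 5+14, 11+11, 11+6, 25+3, 24+0) = 28
r[7] = max(3+28, 5+25, 11+14, …, 24+3, 29+0) = 31
r[8] = max(3+31, 5+28, 11+25, …, 29+3, 35+0) = 36
r[9] = max(3+36, 5+31, 11+28, …, 35+3, 25+0) = 39
r[10] = max(3+39, 5+36, 11+31, …, 25+3, 26+0) = 50
r[11] = max(3+50, 5+39, 11+36, …, 26+3, 62+0) = 62
Maximum revenue is ¢62.
Now minimize piece count subject to staying optimal: for each k, pieces[k] = 1 + min over i with p[i]+r[k−i]=r[k] of pieces[k−i].
pieces[8] = 2
pieces[9] = 3
pieces[10] = 2
pieces[11] = 1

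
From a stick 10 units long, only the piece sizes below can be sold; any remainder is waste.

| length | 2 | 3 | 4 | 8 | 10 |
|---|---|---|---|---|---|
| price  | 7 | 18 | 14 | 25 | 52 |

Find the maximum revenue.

Consider every possible first cut. r[k] is the best of p[i]+r[k−i] over all sellable i≤k.
r[1] = 0
r[2] = 7
r[3] = max(7+0, 18+0) = 18
r[4] = max(7+7, 18+0, 14+0) = 18
r[5] = max(7+18, 18+7, 14+0) = 25
r[6] = max(7+18, 18+18, 14+7) = 36
r[7] = max(7+25, 18+18, 14+18) = 36
r[8] = max(7+36, 18+25, 14+18, 25+0) = 43
r[9] = max(7+36, 18+36, 14+25, 25+0) = 54
r[10] = max(7+43, 18+36, 14+36, 25+7, 52+0) = 54
One optimal cutting: pieces 3 + 3 + 3 with 1 unit of scrap → $54.

54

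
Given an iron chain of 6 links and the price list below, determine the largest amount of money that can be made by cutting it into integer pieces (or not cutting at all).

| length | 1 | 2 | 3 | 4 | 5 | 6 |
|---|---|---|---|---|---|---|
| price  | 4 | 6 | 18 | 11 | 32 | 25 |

36

Let r[k] be the best obtainable value from length k. For each k, try every first piece i and keep the best of price[i] + r[k−i].
r[1] = 4
r[2] = max(4+4, 6+0) = 8
r[3] = max(4+8, 6+4, 18+0) = 18
r[4] = max(4+18, 6+8, 18+4, 11+0) = 22
r[5] = max(4+22, 6+18, 18+8, 11+4, 32+0) = 32
r[6] = max(4+32, 6+22, 18+18, 11+8, 32+4, 25+0) = 36
One optimal cutting: 5 + 1 → $32 + $4 = $36.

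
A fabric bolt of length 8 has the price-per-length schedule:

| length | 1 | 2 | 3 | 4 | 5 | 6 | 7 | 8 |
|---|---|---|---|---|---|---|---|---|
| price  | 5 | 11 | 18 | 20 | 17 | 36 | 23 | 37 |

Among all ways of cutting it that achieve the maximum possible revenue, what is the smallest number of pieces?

2

Consider every possible first cut. r[k] is the best of p[i]+r[k−i] over all sellable i≤k.
r[1] = 5
r[2] = max(5+5, 11+0) = 11
r[3] = max(5+11, 11+5, 18+0) = 18
r[4] = max(5+18, 11+11, 18+5, 20+0) = 23
r[5] = max(5+23, 11+18, 18+11, 20+5, 17+0) = 29
r[6] = max(5+29, 11+23, 18+18, 20+11, 17+5, 36+0) = 36
r[7] = max(5+36, 11+29, 18+23, …, 36+5, 23+0) = 41
r[8] = max(5+41, 11+36, 18+29, …, 23+5, 37+0) = 47
Maximum revenue is $47.
Now minimize piece count subject to staying optimal: for each k, pieces[k] = 1 + min over i with p[i]+r[k−i]=r[k] of pieces[k−i].
pieces[5] = 2
pieces[6] = 1
pieces[7] = 2
pieces[8] = 2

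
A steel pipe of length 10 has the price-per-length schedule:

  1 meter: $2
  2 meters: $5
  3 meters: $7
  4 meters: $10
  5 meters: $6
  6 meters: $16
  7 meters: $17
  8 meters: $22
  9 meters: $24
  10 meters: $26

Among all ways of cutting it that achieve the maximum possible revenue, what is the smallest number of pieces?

2

Consider every possible first cut. r[k] is the best of p[i]+r[k−i] over all sellable i≤k.
r[1] = 2
r[2] = 5
r[3] = 7  (first piece 1, then r[2]=5)
r[4] = 10  (first piece 2, then r[2]=5)
r[5] = 12  (first piece 1, then r[4]=10)
r[6] = 16
r[7] = 18  (first piece 1, then r[6]=16)
r[8] = 22
r[9] = 24  (first piece 1, then r[8]=22)
r[10] = 27  (first piece 2, then r[8]=22)
Maximum revenue is $27.
Now minimize piece count subject to staying optimal: for each k, pieces[k] = 1 + min over i with p[i]+r[k−i]=r[k] of pieces[k−i].
pieces[7] = 2
pieces[8] = 1
pieces[9] = 1
pieces[10] = 2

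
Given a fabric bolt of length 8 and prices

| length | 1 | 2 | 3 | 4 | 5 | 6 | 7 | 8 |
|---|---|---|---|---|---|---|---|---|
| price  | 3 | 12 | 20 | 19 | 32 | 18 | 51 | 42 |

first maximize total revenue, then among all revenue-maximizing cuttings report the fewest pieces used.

2

Build r[k] bottom-up: r[k] = max over allowed piece i of (p[i] + r[k−i]).
r[1] = 3
r[2] = max(3+3, 12+0) = 12
r[3] = max(3+12, 12+3, 20+0) = 20
r[4] = max(3+20, 12+12, 20+3, 19+0) = 24
r[5] = max(3+24, 12+20, 20+12, 19+3, 32+0) = 32
r[6] = max(3+32, 12+24, 20+20, 19+12, 32+3, 18+0) = 40
r[7] = max(3+40, 12+32, 20+24, …, 18+3, 51+0) = 51
r[8] = max(3+51, 12+40, 20+32, …, 51+3, 42+0) = 54
Maximum revenue is $54.
Now minimize piece count subject to staying optimal: for each k, pieces[k] = 1 + min over i with p[i]+r[k−i]=r[k] of pieces[k−i].
pieces[5] = 1
pieces[6] = 2
pieces[7] = 1
pieces[8] = 2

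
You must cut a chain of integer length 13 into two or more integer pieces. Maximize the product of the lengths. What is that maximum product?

Define g[k] = max over 1≤i<k of i · max(k−i, g[k−i]); the inner max lets the remainder stay uncut if that's better.
g[2] = 1·max(1,0) = 1·1 = 1
g[3] = 1·max(2,1) = 1·2 = 2
g[4] = 2·max(2,1) = 2·2 = 4
g[5] = 2·max(3,2) = 2·3 = 6
g[6] = 3·max(3,2) = 3·3 = 9
g[7] = 2·max(5,6) = 2·6 = 12
g[8] = 2·max(6,9) = 2·9 = 18
g[9] = 3·max(6,9) = 3·9 = 27
g[10] = 2·max(8,18) = 2·18 = 36
g[11] = 2·max(9,27) = 2·27 = 54
g[12] = 3·max(9,27) = 3·27 = 81
g[13] = 2·max(11,54) = 2·54 = 108
One optimal split: 3 + 3 + 3 + 2 + 2; product 3·3·3·2·2 = 108.

108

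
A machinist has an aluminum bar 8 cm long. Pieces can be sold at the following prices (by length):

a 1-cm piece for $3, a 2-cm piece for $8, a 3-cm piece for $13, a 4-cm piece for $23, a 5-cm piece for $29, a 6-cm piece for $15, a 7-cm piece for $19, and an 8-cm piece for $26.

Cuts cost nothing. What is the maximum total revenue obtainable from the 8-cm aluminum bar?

Consider every possible first cut. R[k] is the best of p[i]+R[k−i] over all sellable i≤k.
R[1] = 3
R[2] = max(3+3, 8+0) = 8
R[3] = max(3+8, 8+3, 13+0) = 13
R[4] = max(3+13, 8+8, 13+3, 23+0) = 23
R[5] = max(3+23, 8+13, 13+8, 23+3, 29+0) = 29
R[6] = max(3+29, 8+23, 13+13, 23+8, 29+3, 15+0) = 32
R[7] = max(3+32, 8+29, 13+23, …, 15+3, 19+0) = 37
R[8] = max(3+37, 8+32, 13+29, …, 19+3, 26+0) = 46
One optimal cutting: 4 + 4 → $23 + $23 = $46.

46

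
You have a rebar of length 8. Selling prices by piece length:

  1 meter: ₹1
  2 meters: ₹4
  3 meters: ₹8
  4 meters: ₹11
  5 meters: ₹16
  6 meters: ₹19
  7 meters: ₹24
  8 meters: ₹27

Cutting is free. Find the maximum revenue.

Let best[k] be the best obtainable value from length k. For each k, try every first piece i and keep the best of price[i] + best[k−i].
best[1] = 1
best[2] = max(1+1, 4+0) = 4
best[3] = max(1+4, 4+1, 8+0) = 8
best[4] = max(1+8, 4+4, 8+1, 11+0) = 11
best[5] = max(1+11, 4+8, 8+4, 11+1, 16+0) = 16
best[6] = max(1+16, 4+11, 8+8, 11+4, 16+1, 19+0) = 19
best[7] = max(1+19, 4+16, 8+11, …, 19+1, 24+0) = 24
best[8] = max(1+24, 4+19, 8+16, …, 24+1, 27+0) = 27
Best is to sell the whole 8-meter piece uncut for ₹27.

27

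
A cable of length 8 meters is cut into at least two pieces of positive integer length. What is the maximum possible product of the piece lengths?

Fill g[k] for k=2..8: at each k try every first piece i and multiply by the better of (k−i) uncut or g[k−i].
g[2] = 1·max(1,0) = 1·1 = 1
g[3] = 1·max(2,1) = 1·2 = 2
g[4] = 2·max(2,1) = 2·2 = 4
g[5] = 2·max(3,2) = 2·3 = 6
g[6] = 3·max(3,2) = 3·3 = 9
g[7] = 2·max(5,6) = 2·6 = 12
g[8] = 2·max(6,9) = 2·9 = 18
One optimal split: 3 + 3 + 2; product 3·3·2 = 18.

18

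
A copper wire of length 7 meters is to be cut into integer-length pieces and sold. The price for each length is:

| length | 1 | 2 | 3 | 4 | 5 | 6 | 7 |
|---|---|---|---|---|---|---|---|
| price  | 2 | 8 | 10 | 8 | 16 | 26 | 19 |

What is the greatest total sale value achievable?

28

Consider every possible first cut. R[k] is the best of p[i]+R[k−i] over all sellable i≤k.
R[1] = 2
R[2] = max(2+2, 8+0) = 8
R[3] = max(2+8, 8+2, 10+0) = 10
R[4] = max(2+10, 8+8, 10+2, 8+0) = 16
R[5] = max(2+16, 8+10, 10+8, 8+2, 16+0) = 18
R[6] = max(2+18, 8+16, 10+10, 8+8, 16+2, 26+0) = 26
R[7] = max(2+26, 8+18, 10+16, …, 26+2, 19+0) = 28
One optimal cutting: 6 + 1 → €26 + €2 = €28.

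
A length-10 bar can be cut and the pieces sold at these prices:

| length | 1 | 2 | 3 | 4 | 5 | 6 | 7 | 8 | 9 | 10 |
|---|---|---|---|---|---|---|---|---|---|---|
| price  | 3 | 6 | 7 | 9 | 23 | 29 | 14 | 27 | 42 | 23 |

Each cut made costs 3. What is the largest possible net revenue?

Let r[k] be the best obtainable value from length k. For each k, try every first piece i and keep the best of price[i] + r[k−i] minus the 3 cut fee when i<k.
r[1] = 3
r[2] = 6
r[3] = 7
r[4] = 9  (first piece 2, then r[2]=6)
r[5] = 23
r[6] = 29
r[7] = 29  (first piece 1, then r[6]=29)
r[8] = 32  (first piece 2, then r[6]=29)
r[9] = 42
r[10] = 43  (first piece 5, then r[5]=23)
One optimal plan: pieces 5 + 5 (1 cut) → 46 − 3 = 43.

43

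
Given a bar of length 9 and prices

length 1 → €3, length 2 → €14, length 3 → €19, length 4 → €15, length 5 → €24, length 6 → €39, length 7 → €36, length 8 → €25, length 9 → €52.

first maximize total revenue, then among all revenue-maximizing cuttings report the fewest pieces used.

Consider every possible first cut. r[k] is the best of p[i]+r[k−i] over all sellable i≤k.
r[1] = 3
r[2] = max(3+3, 14+0) = 14
r[3] = max(3+14, 14+3, 19+0) = 19
r[4] = max(3+19, 14+14, 19+3, 15+0) = 28
r[5] = max(3+28, 14+19, 19+14, 15+3, 24+0) = 33
r[6] = max(3+33, 14+28, 19+19, 15+14, 24+3, 39+0) = 42
r[7] = max(3+42, 14+33, 19+28, …, 39+3, 36+0) = 47
r[8] = max(3+47, 14+42, 19+33, …, 36+3, 25+0) = 56
r[9] = max(3+56, 14+47, 19+42, …, 25+3, 52+0) = 61
Maximum revenue is €61.
Now minimize piece count subject to staying optimal: for each k, pieces[k] = 1 + min over i with p[i]+r[k−i]=r[k] of pieces[k−i].
pieces[6] = 3
pieces[7] = 3
pieces[8] = 4
pieces[9] = 4

4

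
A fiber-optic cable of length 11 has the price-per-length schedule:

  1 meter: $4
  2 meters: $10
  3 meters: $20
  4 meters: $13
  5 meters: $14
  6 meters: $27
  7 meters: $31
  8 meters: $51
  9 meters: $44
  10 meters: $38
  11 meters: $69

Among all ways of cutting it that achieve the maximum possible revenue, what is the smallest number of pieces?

2

Let r[k] be the best obtainable value from length k. For each k, try every first piece i and keep the best of price[i] + r[k−i].
r[1] = 4
r[2] = 10
r[3] = 20
r[4] = 24  (first piece 1, then r[3]=20)
r[5] = 30  (first piece 2, then r[3]=20)
r[6] = 40  (first piece 3, then r[3]=20)
r[7] = 44  (first piece 1, then r[6]=40)
r[8] = 51
r[9] = 60  (first piece 3, then r[6]=40)
r[10] = 64  (first piece 1, then r[9]=60)
r[11] = 71  (first piece 3, then r[8]=51)
Maximum revenue is $71.
Now minimize piece count subject to staying optimal: for each k, pieces[k] = 1 + min over i with p[i]+r[k−i]=r[k] of pieces[k−i].
pieces[8] = 1
pieces[9] = 3
pieces[10] = 4
pieces[11] = 2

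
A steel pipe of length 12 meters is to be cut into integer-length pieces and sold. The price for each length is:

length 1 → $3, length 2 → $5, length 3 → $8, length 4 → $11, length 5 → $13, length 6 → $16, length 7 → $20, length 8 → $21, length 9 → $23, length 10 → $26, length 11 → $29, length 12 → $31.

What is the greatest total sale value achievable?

36

Build best[k] bottom-up: best[k] = max over allowed piece i of (p[i] + best[k−i]).
best[1] = 3
best[2] = 6  (first piece 1, then best[1]=3)
best[3] = 9  (first piece 1, then best[2]=6)
best[4] = 12  (first piece 1, then best[3]=9)
best[5] = 15  (first piece 1, then best[4]=12)
best[6] = 18  (first piece 1, then best[5]=15)
best[7] = 21  (first piece 1, then best[6]=18)
best[8] = 24  (first piece 1, then best[7]=21)
best[9] = 27  (first piece 1, then best[8]=24)
best[10] = 30  (first piece 1, then best[9]=27)
best[11] = 33  (first piece 1, then best[10]=30)
best[12] = 36  (first piece 1, then best[11]=33)
One optimal cutting: 1 + 1 + 1 + 1 + 1 + 1 + 1 + 1 + 1 + 1 + 1 + 1 → $3 + $3 + $3 + $3 + $3 + $3 + $3 + $3 + $3 + $3 + $3 + $3 = $36.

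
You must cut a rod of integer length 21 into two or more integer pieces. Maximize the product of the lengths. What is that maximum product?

Fill prod[k] for k=2..21: at each k try every first piece i and multiply by the better of (k−i) uncut or prod[k−i].
prod[2] = 1*max(1,0) = 1*1 = 1
prod[3] = max(1*2, 2*1) = 2
prod[4] = max(1*3, 2*2, 3*1) = 4
prod[5] = max(1*4, 2*3, 3*2, 4*1) = 6
prod[6] = max(1*6, 2*4, 3*3, 4*2, 5*1) = 9
prod[7] = max(1*9, 2*6, 3*4, 4*3, 5*2, 6*1) = 12
prod[8] = max(1*12, 2*9, 3*6, …, 6*2, 7*1) = 18
prod[9] = max(1*18, 2*12, 3*9, …, 7*2, 8*1) = 27
prod[10] = max(1*27, 2*18, 3*12, …, 8*2, 9*1) = 36
prod[11] = max(1*36, 2*27, 3*18, …, 9*2, 10*1) = 54
prod[12] = max(1*54, 2*36, 3*27, …, 10*2, 11*1) = 81
prod[13] = max(1*81, 2*54, 3*36, …, 11*2, 12*1) = 108
prod[14] = max(1*108, 2*81, 3*54, …, 12*2, 13*1) = 162
prod[15] = max(1*162, 2*108, 3*81, …, 13*2, 14*1) = 243
prod[16] = max(1*243, 2*162, 3*108, …, 14*2, 15*1) = 324
prod[17] = max(1*324, 2*243, 3*162, …, 15*2, 16*1) = 486
prod[18] = max(1*486, 2*324, 3*243, …, 16*2, 17*1) = 729
prod[19] = max(1*729, 2*486, 3*324, …, 17*2, 18*1) = 972
prod[20] = max(1*972, 2*729, 3*486, …, 18*2, 19*1) = 1458
prod[21] = max(1*1458, 2*972, 3*729, …, 19*2, 20*1) = 2187
One optimal split: 3 + 3 + 3 + 3 + 3 + 3 + 3; product 3*3*3*3*3*3*3 = 2187.

2187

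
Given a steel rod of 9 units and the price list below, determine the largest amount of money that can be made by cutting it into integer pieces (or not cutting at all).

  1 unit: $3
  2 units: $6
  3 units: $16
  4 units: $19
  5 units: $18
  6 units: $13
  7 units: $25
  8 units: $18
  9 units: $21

48

Let best[k] be the best obtainable value from length k. For each k, try every first piece i and keep the best of price[i] + best[k−i].
best[1] = 3
best[2] = 6  (first piece 1, then best[1]=3)
best[3] = 16
best[4] = 19  (first piece 1, then best[3]=16)
best[5] = 22  (first piece 1, then best[4]=19)
best[6] = 32  (first piece 3, then best[3]=16)
best[7] = 35  (first piece 1, then best[6]=32)
best[8] = 38  (first piece 1, then best[7]=35)
best[9] = 48  (first piece 3, then best[6]=32)
One optimal cutting: 3 + 3 + 3 → $16 + $16 + $16 = $48.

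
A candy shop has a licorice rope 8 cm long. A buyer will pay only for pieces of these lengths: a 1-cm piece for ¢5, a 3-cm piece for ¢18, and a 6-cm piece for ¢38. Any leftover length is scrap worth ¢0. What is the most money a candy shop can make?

48

Build f[k] bottom-up: f[k] = max over allowed piece i of (p[i] + f[k−i]).
f[1] = 5
f[2] = 10  (first piece 1, then f[1]=5)
f[3] = max(5+10, 18+0) = 18
f[4] = max(5+18, 18+5) = 23
f[5] = max(5+23, 18+10) = 28
f[6] = max(5+28, 18+18, 38+0) = 38
f[7] = max(5+38, 18+23, 38+5) = 43
f[8] = max(5+43, 18+28, 38+10) = 48
One optimal cutting: 6 + 1 + 1 → ¢48.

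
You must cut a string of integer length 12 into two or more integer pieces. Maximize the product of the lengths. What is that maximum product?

81

Let P[k] be the best product for length k (with at least one cut). For each first piece i, the rest contributes max(k−i, P[k−i]).
P[2] = 1·max(1,0) = 1·1 = 1
P[3] = 1·max(2,1) = 1·2 = 2
P[4] = 2·max(2,1) = 2·2 = 4
P[5] = 2·max(3,2) = 2·3 = 6
P[6] = 3·max(3,2) = 3·3 = 9
P[7] = 2·max(5,6) = 2·6 = 12
P[8] = 2·max(6,9) = 2·9 = 18
P[9] = 3·max(6,9) = 3·9 = 27
P[10] = 2·max(8,18) = 2·18 = 36
P[11] = 2·max(9,27) = 2·27 = 54
P[12] = 3·max(9,27) = 3·27 = 81
One optimal split: 3 + 3 + 3 + 3; product 3·3·3·3 = 81.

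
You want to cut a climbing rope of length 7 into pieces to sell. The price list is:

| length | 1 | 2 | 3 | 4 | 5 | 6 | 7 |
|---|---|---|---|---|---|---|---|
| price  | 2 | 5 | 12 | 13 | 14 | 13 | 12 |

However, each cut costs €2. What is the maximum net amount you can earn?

23

Build net[k] bottom-up: net[k] = max over allowed piece i of (p[i] + net[k−i]) − 2 per cut.
net[1] = 2
net[2] = max(2+2-2, 5+0) = 5
net[3] = max(2+5-2, 5+2-2, 12+0) = 12
net[4] = max(2+12-2, 5+5-2, 12+2-2, 13+0) = 13
net[5] = max(2+13-2, 5+12-2, 12+5-2, 13+2-2, 14+0) = 15
net[6] = max(2+15-2, 5+13-2, 12+12-2, 13+5-2, 14+2-2, 13+0) = 22
net[7] = max(2+22-2, 5+15-2, 12+13-2, …, 13+2-2, 12+0) = 23
One optimal plan: pieces 4 + 3 (1 cut) → €25 − €2 = €23.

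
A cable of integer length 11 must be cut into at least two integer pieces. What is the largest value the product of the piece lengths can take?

Define m[k] = max over 1≤i<k of i · max(k−i, m[k−i]); the inner max lets the remainder stay uncut if that's better.
m[2] = 1*max(1,0) = 1*1 = 1
m[3] = 1*max(2,1) = 1*2 = 2
m[4] = 2*max(2,1) = 2*2 = 4
m[5] = 2*max(3,2) = 2*3 = 6
m[6] = 3*max(3,2) = 3*3 = 9
m[7] = 2*max(5,6) = 2*6 = 12
m[8] = 2*max(6,9) = 2*9 = 18
m[9] = 3*max(6,9) = 3*9 = 27
m[10] = 2*max(8,18) = 2*18 = 36
m[11] = 2*max(9,27) = 2*27 = 54
One optimal split: 3 + 3 + 3 + 2; product 3*3*3*2 = 54.

54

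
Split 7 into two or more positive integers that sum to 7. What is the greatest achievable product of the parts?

Define P[k] = max over 1≤i<k of i · max(k−i, P[k−i]); the inner max lets the remainder stay uncut if that's better.
P[2] = 1*max(1,0) = 1*1 = 1
P[3] = max(1*2, 2*1) = 2
P[4] = max(1*3, 2*2, 3*1) = 4
P[5] = max(1*4, 2*3, 3*2, 4*1) = 6
P[6] = max(1*6, 2*4, 3*3, 4*2, 5*1) = 9
P[7] = max(1*9, 2*6, 3*4, 4*3, 5*2, 6*1) = 12
One optimal split: 3 + 2 + 2; product 3*2*2 = 12.

12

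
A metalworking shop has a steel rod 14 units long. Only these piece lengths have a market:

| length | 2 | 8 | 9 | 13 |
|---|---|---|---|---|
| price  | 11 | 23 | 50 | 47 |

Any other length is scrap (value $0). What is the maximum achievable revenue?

77

Build r[k] bottom-up: r[k] = max over allowed piece i of (p[i] + r[k−i]).
r[1] = 0
r[2] = 11
r[3] = 11
r[4] = 22  (first piece 2, then r[2]=11)
r[5] = 22
r[6] = 33  (first piece 2, then r[4]=22)
r[7] = 33
r[8] = max(11+33, 23+0) = 44
r[9] = max(11+33, 23+0, 50+0) = 50
r[10] = max(11+44, 23+11, 50+0) = 55
r[11] = max(11+50, 23+11, 50+11) = 61
r[12] = max(11+55, 23+22, 50+11) = 66
r[13] = max(11+61, 23+22, 50+22, 47+0) = 72
r[14] = max(11+66, 23+33, 50+22, 47+0) = 77
One optimal cutting: 2 + 2 + 2 + 2 + 2 + 2 + 2 → $77.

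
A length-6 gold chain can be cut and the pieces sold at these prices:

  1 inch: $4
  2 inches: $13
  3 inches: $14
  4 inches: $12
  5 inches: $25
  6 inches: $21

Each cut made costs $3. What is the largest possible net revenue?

Build v[k] bottom-up: v[k] = max over allowed piece i of (p[i] + v[k−i]) − 3 per cut.
v[1] = 4
v[2] = max(4+4-3, 13+0) = 13
v[3] = max(4+13-3, 13+4-3, 14+0) = 14
v[4] = max(4+14-3, 13+13-3, 14+4-3, 12+0) = 23
v[5] = max(4+23-3, 13+14-3, 14+13-3, 12+4-3, 25+0) = 25
v[6] = max(4+25-3, 13+23-3, 14+14-3, 12+13-3, 25+4-3, 21+0) = 33
One optimal plan: pieces 2 + 2 + 2 (2 cuts) → $39 − $6 = $33.

33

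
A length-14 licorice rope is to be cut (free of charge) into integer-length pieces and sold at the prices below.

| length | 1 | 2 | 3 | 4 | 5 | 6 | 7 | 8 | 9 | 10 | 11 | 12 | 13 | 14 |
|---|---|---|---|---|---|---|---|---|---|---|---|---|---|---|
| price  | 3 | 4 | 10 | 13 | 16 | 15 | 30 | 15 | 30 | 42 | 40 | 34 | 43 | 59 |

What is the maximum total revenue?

60

Consider every possible first cut. best[k] is the best of p[i]+best[k−i] over all sellable i≤k.
best[1] = 3
best[2] = max(3+3, 4+0) = 6
best[3] = max(3+6, 4+3, 10+0) = 10
best[4] = max(3+10, 4+6, 10+3, 13+0) = 13
best[5] = max(3+13, 4+10, 10+6, 13+3, 16+0) = 16
best[6] = max(3+16, 4+13, 10+10, 13+6, 16+3, 15+0) = 20
best[7] = max(3+20, 4+16, 10+13, …, 15+3, 30+0) = 30
best[8] = max(3+30, 4+20, 10+16, …, 30+3, 15+0) = 33
best[9] = max(3+33, 4+30, 10+20, …, 15+3, 30+0) = 36
best[10] = max(3+36, 4+33, 10+30, …, 30+3, 42+0) = 42
best[11] = max(3+42, 4+36, 10+33, …, 42+3, 40+0) = 45
best[12] = max(3+45, 4+42, 10+36, …, 40+3, 34+0) = 48
best[13] = max(3+48, 4+45, 10+42, …, 34+3, 43+0) = 52
best[14] = max(3+52, 4+48, 10+45, …, 43+3, 59+0) = 60
One optimal cutting: 7 + 7 → ¢30 + ¢30 = ¢60.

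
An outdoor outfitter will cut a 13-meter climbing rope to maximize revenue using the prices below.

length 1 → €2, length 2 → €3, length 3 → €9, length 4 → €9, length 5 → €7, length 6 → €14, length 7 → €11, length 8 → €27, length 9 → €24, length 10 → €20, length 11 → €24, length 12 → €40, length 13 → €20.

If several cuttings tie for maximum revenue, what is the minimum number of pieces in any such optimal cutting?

2

Consider every possible first cut. r[k] is the best of p[i]+r[k−i] over all sellable i≤k.
r[1] = 2
r[2] = max(2+2, 3+0) = 4
r[3] = max(2+4, 3+2, 9+0) = 9
r[4] = max(2+9, 3+4, 9+2, 9+0) = 11
r[5] = max(2+11, 3+9, 9+4, 9+2, 7+0) = 13
r[6] = max(2+13, 3+11, 9+9, 9+4, 7+2, 14+0) = 18
r[7] = max(2+18, 3+13, 9+11, …, 14+2, 11+0) = 20
r[8] = max(2+20, 3+18, 9+13, …, 11+2, 27+0) = 27
r[9] = max(2+27, 3+20, 9+18, …, 27+2, 24+0) = 29
r[10] = max(2+29, 3+27, 9+20, …, 24+2, 20+0) = 31
r[11] = max(2+31, 3+29, 9+27, …, 20+2, 24+0) = 36
r[12] = max(2+36, 3+31, 9+29, …, 24+2, 40+0) = 40
r[13] = max(2+40, 3+36, 9+31, …, 40+2, 20+0) = 42
Maximum revenue is €42.
Now minimize piece count subject to staying optimal: for each k, pieces[k] = 1 + min over i with p[i]+r[k−i]=r[k] of pieces[k−i].
pieces[10] = 3
pieces[11] = 2
pieces[12] = 1
pieces[13] = 2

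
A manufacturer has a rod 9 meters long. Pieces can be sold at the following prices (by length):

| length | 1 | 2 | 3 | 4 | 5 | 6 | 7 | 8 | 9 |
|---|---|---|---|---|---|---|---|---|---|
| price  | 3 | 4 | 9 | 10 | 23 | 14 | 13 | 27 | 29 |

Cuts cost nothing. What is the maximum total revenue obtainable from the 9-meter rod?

Build v[k] bottom-up: v[k] = max over allowed piece i of (p[i] + v[k−i]).
v[1] = 3
v[2] = max(3+3, 4+0) = 6
v[3] = max(3+6, 4+3, 9+0) = 9
v[4] = max(3+9, 4+6, 9+3, 10+0) = 12
v[5] = max(3+12, 4+9, 9+6, 10+3, 23+0) = 23
v[6] = max(3+23, 4+12, 9+9, 10+6, 23+3, 14+0) = 26
v[7] = max(3+26, 4+23, 9+12, …, 14+3, 13+0) = 29
v[8] = max(3+29, 4+26, 9+23, …, 13+3, 27+0) = 32
v[9] = max(3+32, 4+29, 9+26, …, 27+3, 29+0) = 35
One optimal cutting: 5 + 1 + 1 + 1 + 1 → $23 + $3 + $3 + $3 + $3 = $35.

35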